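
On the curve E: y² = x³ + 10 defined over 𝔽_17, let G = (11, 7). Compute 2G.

(16, 3)

tangent at (11, 7): λ = (3·11² + 0)/(2·7) ≡ 6/14. 14⁻¹ ≡ 11 (mod 17) since 14·11 = 154 ≡ 1, so λ ≡ 6·11 ≡ 15.
  x = λ² - 11 - 11 = 225 - 22 ≡ 16; y = λ·(11 - 16) - 7 ≡ 3. → (16, 3)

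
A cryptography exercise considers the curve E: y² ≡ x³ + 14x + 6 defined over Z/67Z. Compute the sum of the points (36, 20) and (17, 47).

(36, 20) + (17, 47). λ = (47 - 20)/(17 - 36) ≡ 27/48 mod 67. 48⁻¹ ≡ 7 (mod 67) since 48·7 = 336 ≡ 1, so λ ≡ 55.
  x = λ² - 36 - 17 = 3025 - 53 ≡ 24; y = λ·(36 - 24) - 20 ≡ 37. → (24, 37)

(24, 37)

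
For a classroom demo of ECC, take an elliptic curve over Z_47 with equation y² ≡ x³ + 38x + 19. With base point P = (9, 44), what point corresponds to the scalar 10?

Double-and-add on 10 = (1010)₂. Start with P = (9, 44) for the leading 1-bit.
double: tangent at (9, 44): λ = (3·9² + 38)/(2·44) ≡ 46/41. 41⁻¹ ≡ 39 (mod 47), so λ ≡ 46·39 ≡ 8.
  x = λ² - 9 - 9 = 64 - 18 ≡ 46; y = λ·(9 - 46) - 44 ≡ 36. → (46, 36)
double: tangent at (46, 36): λ = (3·46² + 38)/(2·36) ≡ 41/25. 25⁻¹ ≡ 32 (mod 47) since 25·32 = 800 ≡ 1, so λ ≡ 41·32 ≡ 43.
  x = λ² - 46 - 46 = 1849 - 92 ≡ 18; y = λ·(46 - 18) - 36 ≡ 40. → (18, 40)
add P: (18, 40) + (9, 44). λ = (44 - 40)/(9 - 18) ≡ 4/38 mod 47. 38⁻¹ ≡ 26 (mod 47) since 38·26 = 988 ≡ 1, so λ ≡ 10.
  x = λ² - 18 - 9 = 100 - 27 ≡ 26; y = λ·(18 - 26) - 40 ≡ 21. → (26, 21)
double: tangent at (26, 21): λ = (3·26² + 38)/(2·21) ≡ 45/42. 42⁻¹ ≡ 28 (mod 47) since 42·28 = 1176 ≡ 1, so λ ≡ 45·28 ≡ 38.
  x = λ² - 26 - 26 = 1444 - 52 ≡ 29; y = λ·(26 - 29) - 21 ≡ 6. → (29, 6)

(29, 6)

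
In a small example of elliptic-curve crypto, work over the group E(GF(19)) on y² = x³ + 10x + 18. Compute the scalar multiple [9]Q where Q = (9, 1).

Repeated addition: build up to 9Q.
2Q: tangent at (9, 1): λ = (3·9² + 10)/(2·1) ≡ 6/2. 2⁻¹ ≡ 10 (mod 19) since 2·10 = 20 ≡ 1, so λ ≡ 6·10 ≡ 3.
  x = λ² - 9 - 9 = 9 - 18 ≡ 10; y = λ·(9 - 10) - 1 ≡ 15. → (10, 15)
3Q: (10, 15) + (9, 1). λ = (1 - 15)/(9 - 10) ≡ 5/18 mod 19. 18⁻¹ ≡ 18 (mod 19) since 18·18 = 324 ≡ 1, so λ ≡ 14.
  x = λ² - 10 - 9 = 196 - 19 ≡ 6; y = λ·(10 - 6) - 15 ≡ 3. → (6, 3)
4Q: (6, 3) + (9, 1). λ = (1 - 3)/(9 - 6) ≡ 17/3 mod 19. 3⁻¹ ≡ 13 (mod 19) since 3·13 = 39 ≡ 1, so λ ≡ 12.
  x = λ² - 6 - 9 = 144 - 15 ≡ 15; y = λ·(6 - 15) - 3 ≡ 3. → (15, 3)
5Q: (15, 3) + (9, 1). λ = (1 - 3)/(9 - 15) ≡ 17/13 mod 19. 13⁻¹ ≡ 3 (mod 19), so λ ≡ 13.
  x = λ² - 15 - 9 = 169 - 24 ≡ 12; y = λ·(15 - 12) - 3 ≡ 17. → (12, 17)
6Q: (12, 17) + (9, 1). λ = (1 - 17)/(9 - 12) ≡ 3/16 mod 19. 16⁻¹ ≡ 6 (mod 19), so λ ≡ 18.
  x = λ² - 12 - 9 = 324 - 21 ≡ 18; y = λ·(12 - 18) - 17 ≡ 8. → (18, 8)
7Q: (18, 8) + (9, 1). λ = (1 - 8)/(9 - 18) ≡ 12/10 mod 19. 10⁻¹ ≡ 2 (mod 19), so λ ≡ 5.
  x = λ² - 18 - 9 = 25 - 27 ≡ 17; y = λ·(18 - 17) - 8 ≡ 16. → (17, 16)
8Q: (17, 16) + (9, 1). λ = (1 - 16)/(9 - 17) ≡ 4/11 mod 19. 11⁻¹ ≡ 7 (mod 19), so λ ≡ 9.
  x = λ² - 17 - 9 = 81 - 26 ≡ 17; y = λ·(17 - 17) - 16 ≡ 3. → (17, 3)
9Q: (17, 3) + (9, 1). λ = (1 - 3)/(9 - 17) ≡ 17/11 mod 19. 11⁻¹ ≡ 7 (mod 19), so λ ≡ 5.
  x = λ² - 17 - 9 = 25 - 26 ≡ 18; y = λ·(17 - 18) - 3 ≡ 11. → (18, 11)

(18, 11)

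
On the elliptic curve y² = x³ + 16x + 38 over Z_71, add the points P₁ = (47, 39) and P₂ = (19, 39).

(5, 32)

(47, 39) + (19, 39). λ = (39 - 39)/(19 - 47) ≡ 0/43 mod 71. 43⁻¹ ≡ 38 (mod 71) since 43·38 = 1634 ≡ 1, so λ ≡ 0.
  x = λ² - 47 - 19 = 0 - 66 ≡ 5; y = λ·(47 - 5) - 39 ≡ 32. → (5, 32)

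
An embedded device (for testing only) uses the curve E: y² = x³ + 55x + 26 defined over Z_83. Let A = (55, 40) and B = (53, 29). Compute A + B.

(55, 40) + (53, 29). λ = (29 - 40)/(53 - 55) ≡ 72/81 mod 83. 81⁻¹ ≡ 41 (mod 83), so λ ≡ 47.
  x = λ² - 55 - 53 = 2209 - 108 ≡ 26; y = λ·(55 - 26) - 40 ≡ 78. → (26, 78)

(26, 78)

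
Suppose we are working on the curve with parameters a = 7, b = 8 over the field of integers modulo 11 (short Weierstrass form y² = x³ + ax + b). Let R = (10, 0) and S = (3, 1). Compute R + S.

(7, 9)

(10, 0) + (3, 1). λ = (1 - 0)/(3 - 10) ≡ 1/4 mod 11. 4⁻¹ ≡ 3 (mod 11), so λ ≡ 3.
  x = λ² - 10 - 3 = 9 - 13 ≡ 7; y = λ·(10 - 7) - 0 ≡ 9. → (7, 9)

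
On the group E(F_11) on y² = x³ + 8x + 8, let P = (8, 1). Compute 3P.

Repeated addition: build up to 3P.
2P: tangent at (8, 1): λ = (3·8² + 8)/(2·1) ≡ 2/2. 2⁻¹ ≡ 6 (mod 11) since 2·6 = 12 ≡ 1, so λ ≡ 2·6 ≡ 1.
  x = λ² - 8 - 8 = 1 - 16 ≡ 7; y = λ·(8 - 7) - 1 ≡ 0. → (7, 0)
3P: (7, 0) + (8, 1). λ = (1 - 0)/(8 - 7) ≡ 1/1 mod 11. 1⁻¹ ≡ 1 (mod 11) since 1·1 = 1 ≡ 1, so λ ≡ 1.
  x = λ² - 7 - 8 = 1 - 15 ≡ 8; y = λ·(7 - 8) - 0 ≡ 10. → (8, 10)

(8, 10)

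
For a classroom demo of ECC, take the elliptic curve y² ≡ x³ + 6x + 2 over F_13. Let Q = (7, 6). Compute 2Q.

(8, 4)

tangent at (7, 6): λ = (3·7² + 6)/(2·6) ≡ 10/12. 12⁻¹ ≡ 12 (mod 13) since 12·12 = 144 ≡ 1, so λ ≡ 10·12 ≡ 3.
  x = λ² - 7 - 7 = 9 - 14 ≡ 8; y = λ·(7 - 8) - 6 ≡ 4. → (8, 4)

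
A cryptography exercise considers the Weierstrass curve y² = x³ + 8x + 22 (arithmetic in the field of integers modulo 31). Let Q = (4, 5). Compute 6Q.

(5, 1)

Double-and-add on 6 = (110)₂. Start with Q = (4, 5) for the leading 1-bit.
double: tangent at (4, 5): λ = (3·4² + 8)/(2·5) ≡ 25/10. 10⁻¹ ≡ 28 (mod 31) since 10·28 = 280 ≡ 1, so λ ≡ 25·28 ≡ 18.
  x = λ² - 4 - 4 = 324 - 8 ≡ 6; y = λ·(4 - 6) - 5 ≡ 21. → (6, 21)
add Q: (6, 21) + (4, 5). λ = (5 - 21)/(4 - 6) ≡ 15/29 mod 31. 29⁻¹ ≡ 15 (mod 31), so λ ≡ 8.
  x = λ² - 6 - 4 = 64 - 10 ≡ 23; y = λ·(6 - 23) - 21 ≡ 29. → (23, 29)
double: tangent at (23, 29): λ = (3·23² + 8)/(2·29) ≡ 14/27. 27⁻¹ ≡ 23 (mod 31) since 27·23 = 621 ≡ 1, so λ ≡ 14·23 ≡ 12.
  x = λ² - 23 - 23 = 144 - 46 ≡ 5; y = λ·(23 - 5) - 29 ≡ 1. → (5, 1)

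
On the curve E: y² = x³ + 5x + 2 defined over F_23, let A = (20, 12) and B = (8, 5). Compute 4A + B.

(17, 3)

First 4A:
Double-and-add on 4 = (100)₂. Start with A = (20, 12) for the leading 1-bit.
double: tangent at (20, 12): λ = (3·20² + 5)/(2·12) ≡ 9/1. 1⁻¹ ≡ 1 (mod 23), so λ ≡ 9·1 ≡ 9.
  x = λ² - 20 - 20 = 81 - 40 ≡ 18; y = λ·(20 - 18) - 12 ≡ 6. → (18, 6)
double: tangent at (18, 6): λ = (3·18² + 5)/(2·6) ≡ 11/12. 12⁻¹ ≡ 2 (mod 23) since 12·2 = 24 ≡ 1, so λ ≡ 11·2 ≡ 22.
  x = λ² - 18 - 18 = 484 - 36 ≡ 11; y = λ·(18 - 11) - 6 ≡ 10. → (11, 10)
4A = (11, 10).
Finally 4A + B:
(11, 10) + (8, 5). λ = (5 - 10)/(8 - 11) ≡ 18/20 mod 23. 20⁻¹ ≡ 15 (mod 23) since 20·15 = 300 ≡ 1, so λ ≡ 17.
  x = λ² - 11 - 8 = 289 - 19 ≡ 17; y = λ·(11 - 17) - 10 ≡ 3. → (17, 3)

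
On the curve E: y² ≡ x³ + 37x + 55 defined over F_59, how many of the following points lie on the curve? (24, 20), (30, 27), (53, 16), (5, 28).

0

(24, 20): 20² ≡ 46, rhs ≡ 17 → off.
(30, 27): 27² ≡ 21, rhs ≡ 22 → off.
(53, 16): 16² ≡ 20, rhs ≡ 30 → off.
(5, 28): 28² ≡ 17, rhs ≡ 11 → off.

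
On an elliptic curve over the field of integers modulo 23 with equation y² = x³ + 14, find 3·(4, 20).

Write G = (4, 20).
Repeated addition: build up to 3G.
2G: tangent at (4, 20): λ = (3·4² + 0)/(2·20) ≡ 2/17. 17⁻¹ ≡ 19 (mod 23), so λ ≡ 2·19 ≡ 15.
  x = λ² - 4 - 4 = 225 - 8 ≡ 10; y = λ·(4 - 10) - 20 ≡ 5. → (10, 5)
3G: (10, 5) + (4, 20). λ = (20 - 5)/(4 - 10) ≡ 15/17 mod 23. 17⁻¹ ≡ 19 (mod 23), so λ ≡ 9.
  x = λ² - 10 - 4 = 81 - 14 ≡ 21; y = λ·(10 - 21) - 5 ≡ 11. → (21, 11)

(21, 11)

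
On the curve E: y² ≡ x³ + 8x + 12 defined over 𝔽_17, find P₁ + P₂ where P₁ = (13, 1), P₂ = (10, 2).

(13, 16)

(13, 1) + (10, 2). λ = (2 - 1)/(10 - 13) ≡ 1/14 mod 17. 14⁻¹ ≡ 11 (mod 17) since 14·11 = 154 ≡ 1, so λ ≡ 11.
  x = λ² - 13 - 10 = 121 - 23 ≡ 13; y = λ·(13 - 13) - 1 ≡ 16. → (13, 16)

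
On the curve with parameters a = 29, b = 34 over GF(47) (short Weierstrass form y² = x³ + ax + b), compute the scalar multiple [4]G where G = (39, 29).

Double-and-add on 4 = (100)₂. Start with G = (39, 29) for the leading 1-bit.
double: tangent at (39, 29): λ = (3·39² + 29)/(2·29) ≡ 33/11. 11⁻¹ ≡ 30 (mod 47), so λ ≡ 33·30 ≡ 3.
  x = λ² - 39 - 39 = 9 - 78 ≡ 25; y = λ·(39 - 25) - 29 ≡ 13. → (25, 13)
double: tangent at (25, 13): λ = (3·25² + 29)/(2·13) ≡ 24/26. 26⁻¹ ≡ 38 (mod 47), so λ ≡ 24·38 ≡ 19.
  x = λ² - 25 - 25 = 361 - 50 ≡ 29; y = λ·(25 - 29) - 13 ≡ 5. → (29, 5)

(29, 5)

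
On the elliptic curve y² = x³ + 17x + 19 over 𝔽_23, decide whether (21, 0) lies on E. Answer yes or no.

yes

y² = 0² ≡ 0; x³ + 17x + 19 = 9637 ≡ 0 (mod 23). 0 = 0.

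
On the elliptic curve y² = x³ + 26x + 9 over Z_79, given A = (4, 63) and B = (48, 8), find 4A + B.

First 4A:
Double-and-add on 4 = (100)₂. Start with A = (4, 63) for the leading 1-bit.
double: tangent at (4, 63): λ = (3·4² + 26)/(2·63) ≡ 74/47. 47⁻¹ ≡ 37 (mod 79) since 47·37 = 1739 ≡ 1, so λ ≡ 74·37 ≡ 52.
  x = λ² - 4 - 4 = 2704 - 8 ≡ 10; y = λ·(4 - 10) - 63 ≡ 20. → (10, 20)
double: tangent at (10, 20): λ = (3·10² + 26)/(2·20) ≡ 10/40. 40⁻¹ ≡ 2 (mod 79), so λ ≡ 10·2 ≡ 20.
  x = λ² - 10 - 10 = 400 - 20 ≡ 64; y = λ·(10 - 64) - 20 ≡ 6. → (64, 6)
4A = (64, 6).
Finally 4A + B:
(64, 6) + (48, 8). λ = (8 - 6)/(48 - 64) ≡ 2/63 mod 79. 63⁻¹ ≡ 74 (mod 79), so λ ≡ 69.
  x = λ² - 64 - 48 = 4761 - 112 ≡ 67; y = λ·(64 - 67) - 6 ≡ 24. → (67, 24)

(67, 24)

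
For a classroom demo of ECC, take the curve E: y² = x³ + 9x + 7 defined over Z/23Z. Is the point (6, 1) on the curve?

yes

y² = 1² ≡ 1; x³ + 9x + 7 = 277 ≡ 1 (mod 23). 1 = 1.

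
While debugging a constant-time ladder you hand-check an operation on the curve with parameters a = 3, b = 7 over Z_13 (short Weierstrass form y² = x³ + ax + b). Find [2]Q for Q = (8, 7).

tangent at (8, 7): λ = (3·8² + 3)/(2·7) ≡ 0/1. 1⁻¹ ≡ 1 (mod 13), so λ ≡ 0·1 ≡ 0.
  x = λ² - 8 - 8 = 0 - 16 ≡ 10; y = λ·(8 - 10) - 7 ≡ 6. → (10, 6)

(10, 6)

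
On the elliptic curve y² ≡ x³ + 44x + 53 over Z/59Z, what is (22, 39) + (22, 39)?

tangent at (22, 39): λ = (3·22² + 44)/(2·39) ≡ 21/19. 19⁻¹ ≡ 28 (mod 59), so λ ≡ 21·28 ≡ 57.
  x = λ² - 22 - 22 = 3249 - 44 ≡ 19; y = λ·(22 - 19) - 39 ≡ 14. → (19, 14)

(19, 14)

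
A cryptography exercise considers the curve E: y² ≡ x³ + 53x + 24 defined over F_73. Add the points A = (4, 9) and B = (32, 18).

(4, 9) + (32, 18). λ = (18 - 9)/(32 - 4) ≡ 9/28 mod 73. 28⁻¹ ≡ 60 (mod 73), so λ ≡ 29.
  x = λ² - 4 - 32 = 841 - 36 ≡ 2; y = λ·(4 - 2) - 9 ≡ 49. → (2, 49)

(2, 49)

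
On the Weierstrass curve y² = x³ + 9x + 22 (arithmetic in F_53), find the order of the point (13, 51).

8

2P: tangent at (13, 51): λ = (3·13² + 9)/(2·51) ≡ 39/49. 49⁻¹ ≡ 13 (mod 53) since 49·13 = 637 ≡ 1, so λ ≡ 39·13 ≡ 30.
  x = λ² - 13 - 13 = 900 - 26 ≡ 26; y = λ·(13 - 26) - 51 ≡ 36. → (26, 36)
3P: (26, 36) + (13, 51). λ = (51 - 36)/(13 - 26) ≡ 15/40 mod 53. 40⁻¹ ≡ 4 (mod 53), so λ ≡ 7.
  x = λ² - 26 - 13 = 49 - 39 ≡ 10; y = λ·(26 - 10) - 36 ≡ 23. → (10, 23)
4P: (10, 23) + (13, 51). λ = (51 - 23)/(13 - 10) ≡ 28/3 mod 53. 3⁻¹ ≡ 18 (mod 53) since 3·18 = 54 ≡ 1, so λ ≡ 27.
  x = λ² - 10 - 13 = 729 - 23 ≡ 17; y = λ·(10 - 17) - 23 ≡ 0. → (17, 0)
5P: (17, 0) + (13, 51). λ = (51 - 0)/(13 - 17) ≡ 51/49 mod 53. 49⁻¹ ≡ 13 (mod 53), so λ ≡ 27.
  x = λ² - 17 - 13 = 729 - 30 ≡ 10; y = λ·(17 - 10) - 0 ≡ 30. → (10, 30)
6P: (10, 30) + (13, 51). λ = (51 - 30)/(13 - 10) ≡ 21/3 mod 53. 3⁻¹ ≡ 18 (mod 53) since 3·18 = 54 ≡ 1, so λ ≡ 7.
  x = λ² - 10 - 13 = 49 - 23 ≡ 26; y = λ·(10 - 26) - 30 ≡ 17. → (26, 17)
7P: (26, 17) + (13, 51). λ = (51 - 17)/(13 - 26) ≡ 34/40 mod 53. 40⁻¹ ≡ 4 (mod 53), so λ ≡ 30.
  x = λ² - 26 - 13 = 900 - 39 ≡ 13; y = λ·(26 - 13) - 17 ≡ 2. → (13, 2)
8P: (13, 2) + (13, 51): same x and y₁ ≡ -y₂, so the sum is ∞.
8P = ∞, so the order is 8.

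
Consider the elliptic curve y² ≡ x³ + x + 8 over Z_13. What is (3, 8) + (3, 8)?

tangent at (3, 8): λ = (3·3² + 1)/(2·8) ≡ 2/3. 3⁻¹ ≡ 9 (mod 13) since 3·9 = 27 ≡ 1, so λ ≡ 2·9 ≡ 5.
  x = λ² - 3 - 3 = 25 - 6 ≡ 6; y = λ·(3 - 6) - 8 ≡ 3. → (6, 3)

(6, 3)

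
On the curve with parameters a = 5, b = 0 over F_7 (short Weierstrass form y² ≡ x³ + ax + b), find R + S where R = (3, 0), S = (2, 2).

(6, 6)

(3, 0) + (2, 2). λ = (2 - 0)/(2 - 3) ≡ 2/6 mod 7. 6⁻¹ ≡ 6 (mod 7), so λ ≡ 5.
  x = λ² - 3 - 2 = 25 - 5 ≡ 6; y = λ·(3 - 6) - 0 ≡ 6. → (6, 6)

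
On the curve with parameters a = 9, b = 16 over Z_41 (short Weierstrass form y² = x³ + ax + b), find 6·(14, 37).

Write Q = (14, 37).
Double-and-add on 6 = (110)₂. Start with Q = (14, 37) for the leading 1-bit.
double: tangent at (14, 37): λ = (3·14² + 9)/(2·37) ≡ 23/33. 33⁻¹ ≡ 5 (mod 41), so λ ≡ 23·5 ≡ 33.
  x = λ² - 14 - 14 = 1089 - 28 ≡ 36; y = λ·(14 - 36) - 37 ≡ 16. → (36, 16)
add Q: (36, 16) + (14, 37). λ = (37 - 16)/(14 - 36) ≡ 21/19 mod 41. 19⁻¹ ≡ 13 (mod 41), so λ ≡ 27.
  x = λ² - 36 - 14 = 729 - 50 ≡ 23; y = λ·(36 - 23) - 16 ≡ 7. → (23, 7)
double: tangent at (23, 7): λ = (3·23² + 9)/(2·7) ≡ 38/14. 14⁻¹ ≡ 3 (mod 41), so λ ≡ 38·3 ≡ 32.
  x = λ² - 23 - 23 = 1024 - 46 ≡ 35; y = λ·(23 - 35) - 7 ≡ 19. → (35, 19)

(35, 19)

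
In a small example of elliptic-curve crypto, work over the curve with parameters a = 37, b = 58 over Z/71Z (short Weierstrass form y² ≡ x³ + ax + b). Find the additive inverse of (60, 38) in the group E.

-(60, 38) = (60, -38 mod 71) = (60, 33).

(60, 33)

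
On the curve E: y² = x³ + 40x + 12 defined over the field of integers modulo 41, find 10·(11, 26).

(15, 16)

Write Q = (11, 26).
Double-and-add on 10 = (1010)₂. Start with Q = (11, 26) for the leading 1-bit.
double: tangent at (11, 26): λ = (3·11² + 40)/(2·26) ≡ 34/11. 11⁻¹ ≡ 15 (mod 41) since 11·15 = 165 ≡ 1, so λ ≡ 34·15 ≡ 18.
  x = λ² - 11 - 11 = 324 - 22 ≡ 15; y = λ·(11 - 15) - 26 ≡ 25. → (15, 25)
double: tangent at (15, 25): λ = (3·15² + 40)/(2·25) ≡ 18/9. 9⁻¹ ≡ 32 (mod 41), so λ ≡ 18·32 ≡ 2.
  x = λ² - 15 - 15 = 4 - 30 ≡ 15; y = λ·(15 - 15) - 25 ≡ 16. → (15, 16)
add Q: (15, 16) + (11, 26). λ = (26 - 16)/(11 - 15) ≡ 10/37 mod 41. 37⁻¹ ≡ 10 (mod 41), so λ ≡ 18.
  x = λ² - 15 - 11 = 324 - 26 ≡ 11; y = λ·(15 - 11) - 16 ≡ 15. → (11, 15)
double: tangent at (11, 15): λ = (3·11² + 40)/(2·15) ≡ 34/30. 30⁻¹ ≡ 26 (mod 41), so λ ≡ 34·26 ≡ 23.
  x = λ² - 11 - 11 = 529 - 22 ≡ 15; y = λ·(11 - 15) - 15 ≡ 16. → (15, 16)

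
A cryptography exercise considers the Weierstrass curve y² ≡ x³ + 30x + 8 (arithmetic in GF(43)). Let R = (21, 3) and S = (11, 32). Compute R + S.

(25, 0)

(21, 3) + (11, 32). λ = (32 - 3)/(11 - 21) ≡ 29/33 mod 43. 33⁻¹ ≡ 30 (mod 43), so λ ≡ 10.
  x = λ² - 21 - 11 = 100 - 32 ≡ 25; y = λ·(21 - 25) - 3 ≡ 0. → (25, 0)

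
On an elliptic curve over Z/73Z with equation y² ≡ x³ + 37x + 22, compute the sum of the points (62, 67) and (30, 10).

(36, 66)

(62, 67) + (30, 10). λ = (10 - 67)/(30 - 62) ≡ 16/41 mod 73. 41⁻¹ ≡ 57 (mod 73), so λ ≡ 36.
  x = λ² - 62 - 30 = 1296 - 92 ≡ 36; y = λ·(62 - 36) - 67 ≡ 66. → (36, 66)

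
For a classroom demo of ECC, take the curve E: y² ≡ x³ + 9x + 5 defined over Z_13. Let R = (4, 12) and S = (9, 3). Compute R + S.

(10, 4)

(4, 12) + (9, 3). λ = (3 - 12)/(9 - 4) ≡ 4/5 mod 13. 5⁻¹ ≡ 8 (mod 13), so λ ≡ 6.
  x = λ² - 4 - 9 = 36 - 13 ≡ 10; y = λ·(4 - 10) - 12 ≡ 4. → (10, 4)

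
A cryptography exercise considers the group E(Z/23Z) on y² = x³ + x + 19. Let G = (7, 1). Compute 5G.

Repeated addition: build up to 5G.
2G: tangent at (7, 1): λ = (3·7² + 1)/(2·1) ≡ 10/2. 2⁻¹ ≡ 12 (mod 23), so λ ≡ 10·12 ≡ 5.
  x = λ² - 7 - 7 = 25 - 14 ≡ 11; y = λ·(7 - 11) - 1 ≡ 2. → (11, 2)
3G: (11, 2) + (7, 1). λ = (1 - 2)/(7 - 11) ≡ 22/19 mod 23. 19⁻¹ ≡ 17 (mod 23) since 19·17 = 323 ≡ 1, so λ ≡ 6.
  x = λ² - 11 - 7 = 36 - 18 ≡ 18; y = λ·(11 - 18) - 2 ≡ 2. → (18, 2)
4G: (18, 2) + (7, 1). λ = (1 - 2)/(7 - 18) ≡ 22/12 mod 23. 12⁻¹ ≡ 2 (mod 23), so λ ≡ 21.
  x = λ² - 18 - 7 = 441 - 25 ≡ 2; y = λ·(18 - 2) - 2 ≡ 12. → (2, 12)
5G: (2, 12) + (7, 1). λ = (1 - 12)/(7 - 2) ≡ 12/5 mod 23. 5⁻¹ ≡ 14 (mod 23) since 5·14 = 70 ≡ 1, so λ ≡ 7.
  x = λ² - 2 - 7 = 49 - 9 ≡ 17; y = λ·(2 - 17) - 12 ≡ 21. → (17, 21)

(17, 21)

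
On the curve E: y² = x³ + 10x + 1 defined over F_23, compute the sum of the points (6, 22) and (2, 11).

(6, 22) + (2, 11). λ = (11 - 22)/(2 - 6) ≡ 12/19 mod 23. 19⁻¹ ≡ 17 (mod 23), so λ ≡ 20.
  x = λ² - 6 - 2 = 400 - 8 ≡ 1; y = λ·(6 - 1) - 22 ≡ 9. → (1, 9)

(1, 9)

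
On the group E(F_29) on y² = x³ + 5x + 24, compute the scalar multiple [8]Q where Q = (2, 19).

Repeated addition: build up to 8Q.
2Q: tangent at (2, 19): λ = (3·2² + 5)/(2·19) ≡ 17/9. 9⁻¹ ≡ 13 (mod 29) since 9·13 = 117 ≡ 1, so λ ≡ 17·13 ≡ 18.
  x = λ² - 2 - 2 = 324 - 4 ≡ 1; y = λ·(2 - 1) - 19 ≡ 28. → (1, 28)
3Q: (1, 28) + (2, 19). λ = (19 - 28)/(2 - 1) ≡ 20/1 mod 29. 1⁻¹ ≡ 1 (mod 29) since 1·1 = 1 ≡ 1, so λ ≡ 20.
  x = λ² - 1 - 2 = 400 - 3 ≡ 20; y = λ·(1 - 20) - 28 ≡ 27. → (20, 27)
4Q: (20, 27) + (2, 19). λ = (19 - 27)/(2 - 20) ≡ 21/11 mod 29. 11⁻¹ ≡ 8 (mod 29), so λ ≡ 23.
  x = λ² - 20 - 2 = 529 - 22 ≡ 14; y = λ·(20 - 14) - 27 ≡ 24. → (14, 24)
5Q: (14, 24) + (2, 19). λ = (19 - 24)/(2 - 14) ≡ 24/17 mod 29. 17⁻¹ ≡ 12 (mod 29), so λ ≡ 27.
  x = λ² - 14 - 2 = 729 - 16 ≡ 17; y = λ·(14 - 17) - 24 ≡ 11. → (17, 11)
6Q: (17, 11) + (2, 19). λ = (19 - 11)/(2 - 17) ≡ 8/14 mod 29. 14⁻¹ ≡ 27 (mod 29), so λ ≡ 13.
  x = λ² - 17 - 2 = 169 - 19 ≡ 5; y = λ·(17 - 5) - 11 ≡ 0. → (5, 0)
7Q: (5, 0) + (2, 19). λ = (19 - 0)/(2 - 5) ≡ 19/26 mod 29. 26⁻¹ ≡ 19 (mod 29) since 26·19 = 494 ≡ 1, so λ ≡ 13.
  x = λ² - 5 - 2 = 169 - 7 ≡ 17; y = λ·(5 - 17) - 0 ≡ 18. → (17, 18)
8Q: (17, 18) + (2, 19). λ = (19 - 18)/(2 - 17) ≡ 1/14 mod 29. 14⁻¹ ≡ 27 (mod 29), so λ ≡ 27.
  x = λ² - 17 - 2 = 729 - 19 ≡ 14; y = λ·(17 - 14) - 18 ≡ 5. → (14, 5)

(14, 5)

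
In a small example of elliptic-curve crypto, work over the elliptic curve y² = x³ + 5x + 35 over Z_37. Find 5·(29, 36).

Write P = (29, 36).
Double-and-add on 5 = (101)₂. Start with P = (29, 36) for the leading 1-bit.
double: tangent at (29, 36): λ = (3·29² + 5)/(2·36) ≡ 12/35. 35⁻¹ ≡ 18 (mod 37), so λ ≡ 12·18 ≡ 31.
  x = λ² - 29 - 29 = 961 - 58 ≡ 15; y = λ·(29 - 15) - 36 ≡ 28. → (15, 28)
double: tangent at (15, 28): λ = (3·15² + 5)/(2·28) ≡ 14/19. 19⁻¹ ≡ 2 (mod 37) since 19·2 = 38 ≡ 1, so λ ≡ 14·2 ≡ 28.
  x = λ² - 15 - 15 = 784 - 30 ≡ 14; y = λ·(15 - 14) - 28 ≡ 0. → (14, 0)
add P: (14, 0) + (29, 36). λ = (36 - 0)/(29 - 14) ≡ 36/15 mod 37. 15⁻¹ ≡ 5 (mod 37), so λ ≡ 32.
  x = λ² - 14 - 29 = 1024 - 43 ≡ 19; y = λ·(14 - 19) - 0 ≡ 25. → (19, 25)

(19, 25)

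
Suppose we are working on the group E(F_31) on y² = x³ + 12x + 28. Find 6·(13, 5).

Write G = (13, 5).
Double-and-add on 6 = (110)₂. Start with G = (13, 5) for the leading 1-bit.
double: tangent at (13, 5): λ = (3·13² + 12)/(2·5) ≡ 23/10. 10⁻¹ ≡ 28 (mod 31), so λ ≡ 23·28 ≡ 24.
  x = λ² - 13 - 13 = 576 - 26 ≡ 23; y = λ·(13 - 23) - 5 ≡ 3. → (23, 3)
add G: (23, 3) + (13, 5). λ = (5 - 3)/(13 - 23) ≡ 2/21 mod 31. 21⁻¹ ≡ 3 (mod 31), so λ ≡ 6.
  x = λ² - 23 - 13 = 36 - 36 ≡ 0; y = λ·(23 - 0) - 3 ≡ 11. → (0, 11)
double: tangent at (0, 11): λ = (3·0² + 12)/(2·11) ≡ 12/22. 22⁻¹ ≡ 24 (mod 31) since 22·24 = 528 ≡ 1, so λ ≡ 12·24 ≡ 9.
  x = λ² - 0 - 0 = 81 - 0 ≡ 19; y = λ·(0 - 19) - 11 ≡ 4. → (19, 4)

(19, 4)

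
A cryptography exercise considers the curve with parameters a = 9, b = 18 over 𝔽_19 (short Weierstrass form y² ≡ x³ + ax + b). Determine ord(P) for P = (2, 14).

11

2P: tangent at (2, 14): λ = (3·2² + 9)/(2·14) ≡ 2/9. 9⁻¹ ≡ 17 (mod 19), so λ ≡ 2·17 ≡ 15.
  x = λ² - 2 - 2 = 225 - 4 ≡ 12; y = λ·(2 - 12) - 14 ≡ 7. → (12, 7)
3P: (12, 7) + (2, 14). λ = (14 - 7)/(2 - 12) ≡ 7/9 mod 19. 9⁻¹ ≡ 17 (mod 19) since 9·17 = 153 ≡ 1, so λ ≡ 5.
  x = λ² - 12 - 2 = 25 - 14 ≡ 11; y = λ·(12 - 11) - 7 ≡ 17. → (11, 17)
4P: (11, 17) + (2, 14). λ = (14 - 17)/(2 - 11) ≡ 16/10 mod 19. 10⁻¹ ≡ 2 (mod 19) since 10·2 = 20 ≡ 1, so λ ≡ 13.
  x = λ² - 11 - 2 = 169 - 13 ≡ 4; y = λ·(11 - 4) - 17 ≡ 17. → (4, 17)
5P: (4, 17) + (2, 14). λ = (14 - 17)/(2 - 4) ≡ 16/17 mod 19. 17⁻¹ ≡ 9 (mod 19), so λ ≡ 11.
  x = λ² - 4 - 2 = 121 - 6 ≡ 1; y = λ·(4 - 1) - 17 ≡ 16. → (1, 16)
6P: (1, 16) + (2, 14). λ = (14 - 16)/(2 - 1) ≡ 17/1 mod 19. 1⁻¹ ≡ 1 (mod 19) since 1·1 = 1 ≡ 1, so λ ≡ 17.
  x = λ² - 1 - 2 = 289 - 3 ≡ 1; y = λ·(1 - 1) - 16 ≡ 3. → (1, 3)
7P: (1, 3) + (2, 14). λ = (14 - 3)/(2 - 1) ≡ 11/1 mod 19. 1⁻¹ ≡ 1 (mod 19), so λ ≡ 11.
  x = λ² - 1 - 2 = 121 - 3 ≡ 4; y = λ·(1 - 4) - 3 ≡ 2. → (4, 2)
8P: (4, 2) + (2, 14). λ = (14 - 2)/(2 - 4) ≡ 12/17 mod 19. 17⁻¹ ≡ 9 (mod 19) since 17·9 = 153 ≡ 1, so λ ≡ 13.
  x = λ² - 4 - 2 = 169 - 6 ≡ 11; y = λ·(4 - 11) - 2 ≡ 2. → (11, 2)
9P: (11, 2) + (2, 14). λ = (14 - 2)/(2 - 11) ≡ 12/10 mod 19. 10⁻¹ ≡ 2 (mod 19), so λ ≡ 5.
  x = λ² - 11 - 2 = 25 - 13 ≡ 12; y = λ·(11 - 12) - 2 ≡ 12. → (12, 12)
10P: (12, 12) + (2, 14). λ = (14 - 12)/(2 - 12) ≡ 2/9 mod 19. 9⁻¹ ≡ 17 (mod 19) since 9·17 = 153 ≡ 1, so λ ≡ 15.
  x = λ² - 12 - 2 = 225 - 14 ≡ 2; y = λ·(12 - 2) - 12 ≡ 5. → (2, 5)
11P: (2, 5) + (2, 14): same x and y₁ ≡ -y₂, so the sum is ∞.
11P = ∞, so the order is 11.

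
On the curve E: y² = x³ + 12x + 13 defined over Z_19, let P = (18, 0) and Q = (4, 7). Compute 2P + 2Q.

First 2P:
Repeated addition: build up to 2P.
2P: (18, 0) + (18, 0): same x and y₁ ≡ -y₂, so the sum is O.
2P = O.
Next 2Q:
Repeated addition: build up to 2Q.
2Q: tangent at (4, 7): λ = (3·4² + 12)/(2·7) ≡ 3/14. 14⁻¹ ≡ 15 (mod 19) since 14·15 = 210 ≡ 1, so λ ≡ 3·15 ≡ 7.
  x = λ² - 4 - 4 = 49 - 8 ≡ 3; y = λ·(4 - 3) - 7 ≡ 0. → (3, 0)
2Q = (3, 0).
Finally 2P + 2Q:
O + (3, 0) = (3, 0) (identity).

(3, 0)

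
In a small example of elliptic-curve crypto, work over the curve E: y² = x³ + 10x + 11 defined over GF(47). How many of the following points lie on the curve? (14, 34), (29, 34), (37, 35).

1

(14, 34): 34² ≡ 28, rhs ≡ 28 → on.
(29, 34): 34² ≡ 28, rhs ≡ 15 → off.
(37, 35): 35² ≡ 3, rhs ≡ 39 → off.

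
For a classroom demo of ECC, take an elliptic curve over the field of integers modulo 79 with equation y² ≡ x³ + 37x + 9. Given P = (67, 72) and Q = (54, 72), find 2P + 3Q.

First 2P:
Repeated addition: build up to 2P.
2P: tangent at (67, 72): λ = (3·67² + 37)/(2·72) ≡ 74/65. 65⁻¹ ≡ 62 (mod 79) since 65·62 = 4030 ≡ 1, so λ ≡ 74·62 ≡ 6.
  x = λ² - 67 - 67 = 36 - 134 ≡ 60; y = λ·(67 - 60) - 72 ≡ 49. → (60, 49)
2P = (60, 49).
Next 3Q:
Repeated addition: build up to 3Q.
2Q: tangent at (54, 72): λ = (3·54² + 37)/(2·72) ≡ 16/65. 65⁻¹ ≡ 62 (mod 79) since 65·62 = 4030 ≡ 1, so λ ≡ 16·62 ≡ 44.
  x = λ² - 54 - 54 = 1936 - 108 ≡ 11; y = λ·(54 - 11) - 72 ≡ 3. → (11, 3)
3Q: (11, 3) + (54, 72). λ = (72 - 3)/(54 - 11) ≡ 69/43 mod 79. 43⁻¹ ≡ 68 (mod 79), so λ ≡ 31.
  x = λ² - 11 - 54 = 961 - 65 ≡ 27; y = λ·(11 - 27) - 3 ≡ 54. → (27, 54)
3Q = (27, 54).
Finally 2P + 3Q:
(60, 49) + (27, 54). λ = (54 - 49)/(27 - 60) ≡ 5/46 mod 79. 46⁻¹ ≡ 67 (mod 79), so λ ≡ 19.
  x = λ² - 60 - 27 = 361 - 87 ≡ 37; y = λ·(60 - 37) - 49 ≡ 72. → (37, 72)

(37, 72)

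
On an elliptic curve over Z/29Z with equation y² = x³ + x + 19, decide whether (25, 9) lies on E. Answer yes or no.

y² = 9² ≡ 23; x³ + 1x + 19 = 15669 ≡ 9 (mod 29). 23 ≠ 9.

no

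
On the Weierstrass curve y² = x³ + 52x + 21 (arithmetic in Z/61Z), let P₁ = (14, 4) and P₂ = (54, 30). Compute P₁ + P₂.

(14, 4) + (54, 30). λ = (30 - 4)/(54 - 14) ≡ 26/40 mod 61. 40⁻¹ ≡ 29 (mod 61) since 40·29 = 1160 ≡ 1, so λ ≡ 22.
  x = λ² - 14 - 54 = 484 - 68 ≡ 50; y = λ·(14 - 50) - 4 ≡ 58. → (50, 58)

(50, 58)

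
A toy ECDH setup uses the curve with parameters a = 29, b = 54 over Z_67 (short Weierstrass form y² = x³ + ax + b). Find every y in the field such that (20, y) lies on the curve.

x³ + 29x + 54 = 8634 ≡ 58 (mod 67).
58 is a non-residue mod 67; no y exists.

none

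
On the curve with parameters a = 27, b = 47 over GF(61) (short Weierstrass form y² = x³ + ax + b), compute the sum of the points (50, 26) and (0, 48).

(50, 26) + (0, 48). λ = (48 - 26)/(0 - 50) ≡ 22/11 mod 61. 11⁻¹ ≡ 50 (mod 61) since 11·50 = 550 ≡ 1, so λ ≡ 2.
  x = λ² - 50 - 0 = 4 - 50 ≡ 15; y = λ·(50 - 15) - 26 ≡ 44. → (15, 44)

(15, 44)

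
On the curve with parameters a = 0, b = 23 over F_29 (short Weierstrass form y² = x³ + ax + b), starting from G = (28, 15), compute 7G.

(17, 8)

Repeated addition: build up to 7G.
2G: tangent at (28, 15): λ = (3·28² + 0)/(2·15) ≡ 3/1. 1⁻¹ ≡ 1 (mod 29) since 1·1 = 1 ≡ 1, so λ ≡ 3·1 ≡ 3.
  x = λ² - 28 - 28 = 9 - 56 ≡ 11; y = λ·(28 - 11) - 15 ≡ 7. → (11, 7)
3G: (11, 7) + (28, 15). λ = (15 - 7)/(28 - 11) ≡ 8/17 mod 29. 17⁻¹ ≡ 12 (mod 29), so λ ≡ 9.
  x = λ² - 11 - 28 = 81 - 39 ≡ 13; y = λ·(11 - 13) - 7 ≡ 4. → (13, 4)
4G: (13, 4) + (28, 15). λ = (15 - 4)/(28 - 13) ≡ 11/15 mod 29. 15⁻¹ ≡ 2 (mod 29), so λ ≡ 22.
  x = λ² - 13 - 28 = 484 - 41 ≡ 8; y = λ·(13 - 8) - 4 ≡ 19. → (8, 19)
5G: (8, 19) + (28, 15). λ = (15 - 19)/(28 - 8) ≡ 25/20 mod 29. 20⁻¹ ≡ 16 (mod 29) since 20·16 = 320 ≡ 1, so λ ≡ 23.
  x = λ² - 8 - 28 = 529 - 36 ≡ 0; y = λ·(8 - 0) - 19 ≡ 20. → (0, 20)
6G: (0, 20) + (28, 15). λ = (15 - 20)/(28 - 0) ≡ 24/28 mod 29. 28⁻¹ ≡ 28 (mod 29) since 28·28 = 784 ≡ 1, so λ ≡ 5.
  x = λ² - 0 - 28 = 25 - 28 ≡ 26; y = λ·(0 - 26) - 20 ≡ 24. → (26, 24)
7G: (26, 24) + (28, 15). λ = (15 - 24)/(28 - 26) ≡ 20/2 mod 29. 2⁻¹ ≡ 15 (mod 29), so λ ≡ 10.
  x = λ² - 26 - 28 = 100 - 54 ≡ 17; y = λ·(26 - 17) - 24 ≡ 8. → (17, 8)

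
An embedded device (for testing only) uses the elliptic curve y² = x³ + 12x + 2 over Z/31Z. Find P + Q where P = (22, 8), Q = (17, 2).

(22, 8) + (17, 2). λ = (2 - 8)/(17 - 22) ≡ 25/26 mod 31. 26⁻¹ ≡ 6 (mod 31), so λ ≡ 26.
  x = λ² - 22 - 17 = 676 - 39 ≡ 17; y = λ·(22 - 17) - 8 ≡ 29. → (17, 29)

(17, 29)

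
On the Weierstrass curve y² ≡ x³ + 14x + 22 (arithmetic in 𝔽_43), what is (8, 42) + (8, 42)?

(15, 34)

tangent at (8, 42): λ = (3·8² + 14)/(2·42) ≡ 34/41. 41⁻¹ ≡ 21 (mod 43) since 41·21 = 861 ≡ 1, so λ ≡ 34·21 ≡ 26.
  x = λ² - 8 - 8 = 676 - 16 ≡ 15; y = λ·(8 - 15) - 42 ≡ 34. → (15, 34)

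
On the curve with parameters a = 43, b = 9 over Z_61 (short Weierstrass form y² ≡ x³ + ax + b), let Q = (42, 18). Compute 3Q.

Repeated addition: build up to 3Q.
2Q: tangent at (42, 18): λ = (3·42² + 43)/(2·18) ≡ 28/36. 36⁻¹ ≡ 39 (mod 61), so λ ≡ 28·39 ≡ 55.
  x = λ² - 42 - 42 = 3025 - 84 ≡ 13; y = λ·(42 - 13) - 18 ≡ 52. → (13, 52)
3Q: (13, 52) + (42, 18). λ = (18 - 52)/(42 - 13) ≡ 27/29 mod 61. 29⁻¹ ≡ 40 (mod 61) since 29·40 = 1160 ≡ 1, so λ ≡ 43.
  x = λ² - 13 - 42 = 1849 - 55 ≡ 25; y = λ·(13 - 25) - 52 ≡ 42. → (25, 42)

(25, 42)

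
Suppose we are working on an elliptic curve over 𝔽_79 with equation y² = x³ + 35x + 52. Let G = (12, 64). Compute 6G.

Repeated addition: build up to 6G.
2G: tangent at (12, 64): λ = (3·12² + 35)/(2·64) ≡ 72/49. 49⁻¹ ≡ 50 (mod 79), so λ ≡ 72·50 ≡ 45.
  x = λ² - 12 - 12 = 2025 - 24 ≡ 26; y = λ·(12 - 26) - 64 ≡ 17. → (26, 17)
3G: (26, 17) + (12, 64). λ = (64 - 17)/(12 - 26) ≡ 47/65 mod 79. 65⁻¹ ≡ 62 (mod 79) since 65·62 = 4030 ≡ 1, so λ ≡ 70.
  x = λ² - 26 - 12 = 4900 - 38 ≡ 43; y = λ·(26 - 43) - 17 ≡ 57. → (43, 57)
4G: (43, 57) + (12, 64). λ = (64 - 57)/(12 - 43) ≡ 7/48 mod 79. 48⁻¹ ≡ 28 (mod 79), so λ ≡ 38.
  x = λ² - 43 - 12 = 1444 - 55 ≡ 46; y = λ·(43 - 46) - 57 ≡ 66. → (46, 66)
5G: (46, 66) + (12, 64). λ = (64 - 66)/(12 - 46) ≡ 77/45 mod 79. 45⁻¹ ≡ 72 (mod 79), so λ ≡ 14.
  x = λ² - 46 - 12 = 196 - 58 ≡ 59; y = λ·(46 - 59) - 66 ≡ 68. → (59, 68)
6G: (59, 68) + (12, 64). λ = (64 - 68)/(12 - 59) ≡ 75/32 mod 79. 32⁻¹ ≡ 42 (mod 79) since 32·42 = 1344 ≡ 1, so λ ≡ 69.
  x = λ² - 59 - 12 = 4761 - 71 ≡ 29; y = λ·(59 - 29) - 68 ≡ 27. → (29, 27)

(29, 27)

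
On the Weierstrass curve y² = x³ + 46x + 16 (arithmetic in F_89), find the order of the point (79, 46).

2P: tangent at (79, 46): λ = (3·79² + 46)/(2·46) ≡ 79/3. 3⁻¹ ≡ 30 (mod 89), so λ ≡ 79·30 ≡ 56.
  x = λ² - 79 - 79 = 3136 - 158 ≡ 41; y = λ·(79 - 41) - 46 ≡ 35. → (41, 35)
3P: (41, 35) + (79, 46). λ = (46 - 35)/(79 - 41) ≡ 11/38 mod 89. 38⁻¹ ≡ 82 (mod 89), so λ ≡ 12.
  x = λ² - 41 - 79 = 144 - 120 ≡ 24; y = λ·(41 - 24) - 35 ≡ 80. → (24, 80)
4P: (24, 80) + (79, 46). λ = (46 - 80)/(79 - 24) ≡ 55/55 mod 89. 55⁻¹ ≡ 34 (mod 89), so λ ≡ 1.
  x = λ² - 24 - 79 = 1 - 103 ≡ 76; y = λ·(24 - 76) - 80 ≡ 46. → (76, 46)
5P: (76, 46) + (79, 46). λ = (46 - 46)/(79 - 76) ≡ 0/3 mod 89. 3⁻¹ ≡ 30 (mod 89), so λ ≡ 0.
  x = λ² - 76 - 79 = 0 - 155 ≡ 23; y = λ·(76 - 23) - 46 ≡ 43. → (23, 43)
6P: (23, 43) + (79, 46). λ = (46 - 43)/(79 - 23) ≡ 3/56 mod 89. 56⁻¹ ≡ 62 (mod 89), so λ ≡ 8.
  x = λ² - 23 - 79 = 64 - 102 ≡ 51; y = λ·(23 - 51) - 43 ≡ 0. → (51, 0)
7P: (51, 0) + (79, 46). λ = (46 - 0)/(79 - 51) ≡ 46/28 mod 89. 28⁻¹ ≡ 35 (mod 89) since 28·35 = 980 ≡ 1, so λ ≡ 8.
  x = λ² - 51 - 79 = 64 - 130 ≡ 23; y = λ·(51 - 23) - 0 ≡ 46. → (23, 46)
8P: (23, 46) + (79, 46). λ = (46 - 46)/(79 - 23) ≡ 0/56 mod 89. 56⁻¹ ≡ 62 (mod 89), so λ ≡ 0.
  x = λ² - 23 - 79 = 0 - 102 ≡ 76; y = λ·(23 - 76) - 46 ≡ 43. → (76, 43)
9P: (76, 43) + (79, 46). λ = (46 - 43)/(79 - 76) ≡ 3/3 mod 89. 3⁻¹ ≡ 30 (mod 89), so λ ≡ 1.
  x = λ² - 76 - 79 = 1 - 155 ≡ 24; y = λ·(76 - 24) - 43 ≡ 9. → (24, 9)
10P: (24, 9) + (79, 46). λ = (46 - 9)/(79 - 24) ≡ 37/55 mod 89. 55⁻¹ ≡ 34 (mod 89) since 55·34 = 1870 ≡ 1, so λ ≡ 12.
  x = λ² - 24 - 79 = 144 - 103 ≡ 41; y = λ·(24 - 41) - 9 ≡ 54. → (41, 54)
11P: (41, 54) + (79, 46). λ = (46 - 54)/(79 - 41) ≡ 81/38 mod 89. 38⁻¹ ≡ 82 (mod 89), so λ ≡ 56.
  x = λ² - 41 - 79 = 3136 - 120 ≡ 79; y = λ·(41 - 79) - 54 ≡ 43. → (79, 43)
12P: (79, 43) + (79, 46): same x and y₁ ≡ -y₂, so the sum is ∞.
12P = ∞, so the order is 12.

12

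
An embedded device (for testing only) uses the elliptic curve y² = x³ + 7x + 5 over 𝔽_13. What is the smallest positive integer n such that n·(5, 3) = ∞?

2P: tangent at (5, 3): λ = (3·5² + 7)/(2·3) ≡ 4/6. 6⁻¹ ≡ 11 (mod 13), so λ ≡ 4·11 ≡ 5.
  x = λ² - 5 - 5 = 25 - 10 ≡ 2; y = λ·(5 - 2) - 3 ≡ 12. → (2, 12)
3P: (2, 12) + (5, 3). λ = (3 - 12)/(5 - 2) ≡ 4/3 mod 13. 3⁻¹ ≡ 9 (mod 13), so λ ≡ 10.
  x = λ² - 2 - 5 = 100 - 7 ≡ 2; y = λ·(2 - 2) - 12 ≡ 1. → (2, 1)
4P: (2, 1) + (5, 3). λ = (3 - 1)/(5 - 2) ≡ 2/3 mod 13. 3⁻¹ ≡ 9 (mod 13) since 3·9 = 27 ≡ 1, so λ ≡ 5.
  x = λ² - 2 - 5 = 25 - 7 ≡ 5; y = λ·(2 - 5) - 1 ≡ 10. → (5, 10)
5P: (5, 10) + (5, 3): same x and y₁ ≡ -y₂, so the sum is ∞.
5P = ∞, so the order is 5.

5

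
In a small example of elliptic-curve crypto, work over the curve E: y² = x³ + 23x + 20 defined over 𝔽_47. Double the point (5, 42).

(24, 22)

tangent at (5, 42): λ = (3·5² + 23)/(2·42) ≡ 4/37. 37⁻¹ ≡ 14 (mod 47), so λ ≡ 4·14 ≡ 9.
  x = λ² - 5 - 5 = 81 - 10 ≡ 24; y = λ·(5 - 24) - 42 ≡ 22. → (24, 22)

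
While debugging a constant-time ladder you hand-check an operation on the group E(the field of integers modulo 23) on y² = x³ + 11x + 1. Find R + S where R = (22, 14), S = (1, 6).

(16, 8)

(22, 14) + (1, 6). λ = (6 - 14)/(1 - 22) ≡ 15/2 mod 23. 2⁻¹ ≡ 12 (mod 23), so λ ≡ 19.
  x = λ² - 22 - 1 = 361 - 23 ≡ 16; y = λ·(22 - 16) - 14 ≡ 8. → (16, 8)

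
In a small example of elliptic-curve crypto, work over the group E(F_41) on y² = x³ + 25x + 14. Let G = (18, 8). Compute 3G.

(15, 22)

Repeated addition: build up to 3G.
2G: tangent at (18, 8): λ = (3·18² + 25)/(2·8) ≡ 13/16. 16⁻¹ ≡ 18 (mod 41) since 16·18 = 288 ≡ 1, so λ ≡ 13·18 ≡ 29.
  x = λ² - 18 - 18 = 841 - 36 ≡ 26; y = λ·(18 - 26) - 8 ≡ 6. → (26, 6)
3G: (26, 6) + (18, 8). λ = (8 - 6)/(18 - 26) ≡ 2/33 mod 41. 33⁻¹ ≡ 5 (mod 41), so λ ≡ 10.
  x = λ² - 26 - 18 = 100 - 44 ≡ 15; y = λ·(26 - 15) - 6 ≡ 22. → (15, 22)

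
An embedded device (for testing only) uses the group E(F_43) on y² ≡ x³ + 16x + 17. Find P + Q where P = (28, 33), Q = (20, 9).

(28, 33) + (20, 9). λ = (9 - 33)/(20 - 28) ≡ 19/35 mod 43. 35⁻¹ ≡ 16 (mod 43) since 35·16 = 560 ≡ 1, so λ ≡ 3.
  x = λ² - 28 - 20 = 9 - 48 ≡ 4; y = λ·(28 - 4) - 33 ≡ 39. → (4, 39)

(4, 39)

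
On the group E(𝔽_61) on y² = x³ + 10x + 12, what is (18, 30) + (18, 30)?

(0, 45)

tangent at (18, 30): λ = (3·18² + 10)/(2·30) ≡ 6/60. 60⁻¹ ≡ 60 (mod 61), so λ ≡ 6·60 ≡ 55.
  x = λ² - 18 - 18 = 3025 - 36 ≡ 0; y = λ·(18 - 0) - 30 ≡ 45. → (0, 45)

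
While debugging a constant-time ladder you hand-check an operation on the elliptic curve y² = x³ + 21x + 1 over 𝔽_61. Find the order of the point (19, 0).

2P: (19, 0) + (19, 0): same x and y₁ ≡ -y₂, so the sum is O.
2P = O, so the order is 2.

2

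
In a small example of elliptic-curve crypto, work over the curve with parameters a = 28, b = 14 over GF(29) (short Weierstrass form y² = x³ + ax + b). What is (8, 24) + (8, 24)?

tangent at (8, 24): λ = (3·8² + 28)/(2·24) ≡ 17/19. 19⁻¹ ≡ 26 (mod 29) since 19·26 = 494 ≡ 1, so λ ≡ 17·26 ≡ 7.
  x = λ² - 8 - 8 = 49 - 16 ≡ 4; y = λ·(8 - 4) - 24 ≡ 4. → (4, 4)

(4, 4)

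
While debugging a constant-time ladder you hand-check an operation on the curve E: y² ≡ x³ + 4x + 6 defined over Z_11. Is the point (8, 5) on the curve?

no

y² = 5² ≡ 3; x³ + 4x + 6 = 550 ≡ 0 (mod 11). 3 ≠ 0.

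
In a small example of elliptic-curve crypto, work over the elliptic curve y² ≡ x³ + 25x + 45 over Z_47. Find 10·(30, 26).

(19, 0)

Write G = (30, 26).
Double-and-add on 10 = (1010)₂. Start with G = (30, 26) for the leading 1-bit.
double: tangent at (30, 26): λ = (3·30² + 25)/(2·26) ≡ 46/5. 5⁻¹ ≡ 19 (mod 47) since 5·19 = 95 ≡ 1, so λ ≡ 46·19 ≡ 28.
  x = λ² - 30 - 30 = 784 - 60 ≡ 19; y = λ·(30 - 19) - 26 ≡ 0. → (19, 0)
double: (19, 0) + (19, 0): same x and y₁ ≡ -y₂, so the sum is O.
add G: O + (30, 26) = (30, 26) (identity).
double: tangent at (30, 26): λ = (3·30² + 25)/(2·26) ≡ 46/5. 5⁻¹ ≡ 19 (mod 47), so λ ≡ 46·19 ≡ 28.
  x = λ² - 30 - 30 = 784 - 60 ≡ 19; y = λ·(30 - 19) - 26 ≡ 0. → (19, 0)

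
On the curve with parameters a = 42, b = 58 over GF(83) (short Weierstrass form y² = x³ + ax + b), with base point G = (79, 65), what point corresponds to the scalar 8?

Double-and-add on 8 = (1000)₂. Start with G = (79, 65) for the leading 1-bit.
double: tangent at (79, 65): λ = (3·79² + 42)/(2·65) ≡ 7/47. 47⁻¹ ≡ 53 (mod 83) since 47·53 = 2491 ≡ 1, so λ ≡ 7·53 ≡ 39.
  x = λ² - 79 - 79 = 1521 - 158 ≡ 35; y = λ·(79 - 35) - 65 ≡ 74. → (35, 74)
double: tangent at (35, 74): λ = (3·35² + 42)/(2·74) ≡ 65/65. 65⁻¹ ≡ 23 (mod 83), so λ ≡ 65·23 ≡ 1.
  x = λ² - 35 - 35 = 1 - 70 ≡ 14; y = λ·(35 - 14) - 74 ≡ 30. → (14, 30)
double: tangent at (14, 30): λ = (3·14² + 42)/(2·30) ≡ 49/60. 60⁻¹ ≡ 18 (mod 83), so λ ≡ 49·18 ≡ 52.
  x = λ² - 14 - 14 = 2704 - 28 ≡ 20; y = λ·(14 - 20) - 30 ≡ 73. → (20, 73)

(20, 73)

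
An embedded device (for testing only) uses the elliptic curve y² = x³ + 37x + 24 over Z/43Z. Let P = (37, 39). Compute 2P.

(16, 5)

tangent at (37, 39): λ = (3·37² + 37)/(2·39) ≡ 16/35. 35⁻¹ ≡ 16 (mod 43), so λ ≡ 16·16 ≡ 41.
  x = λ² - 37 - 37 = 1681 - 74 ≡ 16; y = λ·(37 - 16) - 39 ≡ 5. → (16, 5)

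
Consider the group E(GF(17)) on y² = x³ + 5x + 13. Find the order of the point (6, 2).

2P: tangent at (6, 2): λ = (3·6² + 5)/(2·2) ≡ 11/4. 4⁻¹ ≡ 13 (mod 17), so λ ≡ 11·13 ≡ 7.
  x = λ² - 6 - 6 = 49 - 12 ≡ 3; y = λ·(6 - 3) - 2 ≡ 2. → (3, 2)
3P: (3, 2) + (6, 2). λ = (2 - 2)/(6 - 3) ≡ 0/3 mod 17. 3⁻¹ ≡ 6 (mod 17) since 3·6 = 18 ≡ 1, so λ ≡ 0.
  x = λ² - 3 - 6 = 0 - 9 ≡ 8; y = λ·(3 - 8) - 2 ≡ 15. → (8, 15)
4P: (8, 15) + (6, 2). λ = (2 - 15)/(6 - 8) ≡ 4/15 mod 17. 15⁻¹ ≡ 8 (mod 17) since 15·8 = 120 ≡ 1, so λ ≡ 15.
  x = λ² - 8 - 6 = 225 - 14 ≡ 7; y = λ·(8 - 7) - 15 ≡ 0. → (7, 0)
5P: (7, 0) + (6, 2). λ = (2 - 0)/(6 - 7) ≡ 2/16 mod 17. 16⁻¹ ≡ 16 (mod 17) since 16·16 = 256 ≡ 1, so λ ≡ 15.
  x = λ² - 7 - 6 = 225 - 13 ≡ 8; y = λ·(7 - 8) - 0 ≡ 2. → (8, 2)
6P: (8, 2) + (6, 2). λ = (2 - 2)/(6 - 8) ≡ 0/15 mod 17. 15⁻¹ ≡ 8 (mod 17), so λ ≡ 0.
  x = λ² - 8 - 6 = 0 - 14 ≡ 3; y = λ·(8 - 3) - 2 ≡ 15. → (3, 15)
7P: (3, 15) + (6, 2). λ = (2 - 15)/(6 - 3) ≡ 4/3 mod 17. 3⁻¹ ≡ 6 (mod 17), so λ ≡ 7.
  x = λ² - 3 - 6 = 49 - 9 ≡ 6; y = λ·(3 - 6) - 15 ≡ 15. → (6, 15)
8P: (6, 15) + (6, 2): same x and y₁ ≡ -y₂, so the sum is ∞.
8P = ∞, so the order is 8.

8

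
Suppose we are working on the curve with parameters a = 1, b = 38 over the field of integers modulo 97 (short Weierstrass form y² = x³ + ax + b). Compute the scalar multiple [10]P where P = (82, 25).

Repeated addition: build up to 10P.
2P: tangent at (82, 25): λ = (3·82² + 1)/(2·25) ≡ 94/50. 50⁻¹ ≡ 33 (mod 97), so λ ≡ 94·33 ≡ 95.
  x = λ² - 82 - 82 = 9025 - 164 ≡ 34; y = λ·(82 - 34) - 25 ≡ 73. → (34, 73)
3P: (34, 73) + (82, 25). λ = (25 - 73)/(82 - 34) ≡ 49/48 mod 97. 48⁻¹ ≡ 95 (mod 97), so λ ≡ 96.
  x = λ² - 34 - 82 = 9216 - 116 ≡ 79; y = λ·(34 - 79) - 73 ≡ 69. → (79, 69)
4P: (79, 69) + (82, 25). λ = (25 - 69)/(82 - 79) ≡ 53/3 mod 97. 3⁻¹ ≡ 65 (mod 97) since 3·65 = 195 ≡ 1, so λ ≡ 50.
  x = λ² - 79 - 82 = 2500 - 161 ≡ 11; y = λ·(79 - 11) - 69 ≡ 33. → (11, 33)
5P: (11, 33) + (82, 25). λ = (25 - 33)/(82 - 11) ≡ 89/71 mod 97. 71⁻¹ ≡ 41 (mod 97) since 71·41 = 2911 ≡ 1, so λ ≡ 60.
  x = λ² - 11 - 82 = 3600 - 93 ≡ 15; y = λ·(11 - 15) - 33 ≡ 18. → (15, 18)
6P: (15, 18) + (82, 25). λ = (25 - 18)/(82 - 15) ≡ 7/67 mod 97. 67⁻¹ ≡ 42 (mod 97), so λ ≡ 3.
  x = λ² - 15 - 82 = 9 - 97 ≡ 9; y = λ·(15 - 9) - 18 ≡ 0. → (9, 0)
7P: (9, 0) + (82, 25). λ = (25 - 0)/(82 - 9) ≡ 25/73 mod 97. 73⁻¹ ≡ 4 (mod 97), so λ ≡ 3.
  x = λ² - 9 - 82 = 9 - 91 ≡ 15; y = λ·(9 - 15) - 0 ≡ 79. → (15, 79)
8P: (15, 79) + (82, 25). λ = (25 - 79)/(82 - 15) ≡ 43/67 mod 97. 67⁻¹ ≡ 42 (mod 97), so λ ≡ 60.
  x = λ² - 15 - 82 = 3600 - 97 ≡ 11; y = λ·(15 - 11) - 79 ≡ 64. → (11, 64)
9P: (11, 64) + (82, 25). λ = (25 - 64)/(82 - 11) ≡ 58/71 mod 97. 71⁻¹ ≡ 41 (mod 97), so λ ≡ 50.
  x = λ² - 11 - 82 = 2500 - 93 ≡ 79; y = λ·(11 - 79) - 64 ≡ 28. → (79, 28)
10P: (79, 28) + (82, 25). λ = (25 - 28)/(82 - 79) ≡ 94/3 mod 97. 3⁻¹ ≡ 65 (mod 97), so λ ≡ 96.
  x = λ² - 79 - 82 = 9216 - 161 ≡ 34; y = λ·(79 - 34) - 28 ≡ 24. → (34, 24)

(34, 24)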